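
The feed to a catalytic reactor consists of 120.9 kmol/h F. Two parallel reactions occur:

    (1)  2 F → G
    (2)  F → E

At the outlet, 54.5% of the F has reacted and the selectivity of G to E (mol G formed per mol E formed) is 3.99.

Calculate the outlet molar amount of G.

Conversion of F: F consumed = 0.545 × 120.9 = 65.89 kmol/h = 2ξ₁ + 1ξ₂.
Selectivity: 1ξ₁ / (1ξ₂) = 3.99 → ξ₁ = 3.99 ξ₂.
Substitute: (2·3.99 + 1) ξ₂ = 65.89 → ξ₂ = 7.337 kmol/h, ξ₁ = 29.28 kmol/h.
Outlet amounts (n = n₀ + Σ ν·ξ):
  F: 120.9 − 2(29.28) − 1(7.337) = 55.01
  G: 0 + 1(29.28) = 29.28
  E: 0 + 1(7.337) = 7.337

29.3 kmol/h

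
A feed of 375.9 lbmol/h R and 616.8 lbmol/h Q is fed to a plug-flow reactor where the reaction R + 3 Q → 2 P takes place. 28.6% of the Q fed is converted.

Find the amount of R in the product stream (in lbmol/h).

Q reacted = 0.286 × 616.8 = 176.4 lbmol/h; ν_Q = −3, so ξ = 176.4/3 = 58.8 lbmol/h.
Outlet amounts (n = n₀ + ν ξ):
  R: 375.9 − 1(58.8) = 317.1
  Q: 616.8 − 3(58.8) = 440.4
  P: 0 + 2(58.8) = 117.6

317 lbmol/h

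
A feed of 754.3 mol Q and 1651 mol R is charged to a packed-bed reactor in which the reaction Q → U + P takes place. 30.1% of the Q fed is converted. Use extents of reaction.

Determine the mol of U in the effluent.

Q reacted = 0.301 × 754.3 = 227 mol; ν_Q = −1, so ξ = 227/1 = 227 mol.
Outlet amounts (n = n₀ + ν ξ):
  Q: 754.3 − 1(227) = 527.3
  U: 0 + 1(227) = 227
  P: 0 + 1(227) = 227
  R: 1651 (inert)

227 mol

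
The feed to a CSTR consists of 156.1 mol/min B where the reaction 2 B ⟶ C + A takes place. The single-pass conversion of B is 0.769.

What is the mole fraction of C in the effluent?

0.385

B reacted = 0.769 × 156.1 = 120 mol/min; ν_B = −2, so ξ = 120/2 = 60.02 mol/min.
Outlet amounts (n = n₀ + ν ξ):
  B: 156.1 − 2(60.02) = 36.06
  C: 0 + 1(60.02) = 60.02
  A: 0 + 1(60.02) = 60.02
Total out = 156.1 mol/min; y_C = 60.02 / 156.1 = 0.3845.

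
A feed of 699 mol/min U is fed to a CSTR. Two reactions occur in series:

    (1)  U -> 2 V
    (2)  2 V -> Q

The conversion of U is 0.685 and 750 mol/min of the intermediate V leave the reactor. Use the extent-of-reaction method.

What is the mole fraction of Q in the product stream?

Conversion of U: U consumed = 1ξ₁ = 0.685 × 699 → ξ₁ = 478.8 mol/min.
V balance: n_V = 0 + 2ξ₁ − 2ξ₂ = 750 → ξ₂ = (2·478.8 − 750)/2 = 103.8 mol/min.
Outlet amounts (n = n₀ + Σ ν·ξ):
  U: 699 − 1(478.8) = 220.2
  V: 0 + 2(478.8) − 2(103.8) = 750
  Q: 0 + 1(103.8) = 103.8
Total out = 1074 mol/min; y_Q = 103.8 / 1074 = 0.09666.

0.0967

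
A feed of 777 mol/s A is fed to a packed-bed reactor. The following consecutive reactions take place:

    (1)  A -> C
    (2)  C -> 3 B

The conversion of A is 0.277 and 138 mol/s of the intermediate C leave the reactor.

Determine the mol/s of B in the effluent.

Conversion of A: A consumed = 1ξ₁ = 0.277 × 777 → ξ₁ = 215.2 mol/s.
C balance: n_C = 0 + 1ξ₁ − 1ξ₂ = 138 → ξ₂ = (1·215.2 − 138)/1 = 77.23 mol/s.
Outlet amounts (n = n₀ + Σ ν·ξ):
  A: 777 − 1(215.2) = 561.8
  C: 0 + 1(215.2) − 1(77.23) = 138
  B: 0 + 3(77.23) = 231.7

232 mol/s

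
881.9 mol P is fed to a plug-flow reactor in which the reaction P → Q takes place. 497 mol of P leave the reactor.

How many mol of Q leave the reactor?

385 mol

For P: n = n₀ − 1ξ → 497 = 881.9 − 1ξ, giving ξ = 384.9 mol.
Outlet amounts (n = n₀ + ν ξ):
  P: 881.9 − 1(384.9) = 497
  Q: 0 + 1(384.9) = 384.9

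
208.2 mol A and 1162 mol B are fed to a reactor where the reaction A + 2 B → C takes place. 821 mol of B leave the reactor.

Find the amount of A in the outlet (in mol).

37.7 mol

For B: n = n₀ − 2ξ → 821 = 1162 − 2ξ, giving ξ = 170.5 mol.
Outlet amounts (n = n₀ + ν ξ):
  A: 208.2 − 1(170.5) = 37.7
  B: 1162 − 2(170.5) = 821
  C: 0 + 1(170.5) = 170.5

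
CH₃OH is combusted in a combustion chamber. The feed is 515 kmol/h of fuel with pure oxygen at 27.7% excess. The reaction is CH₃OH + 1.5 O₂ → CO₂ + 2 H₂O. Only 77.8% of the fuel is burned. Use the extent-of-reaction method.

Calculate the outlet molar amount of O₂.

385 kmol/h

Stoichiometric O₂ = 1.5 × 515 = 772.5 kmol/h; O₂ fed = 772.5 × 1.277 = 986.5 kmol/h.
Fuel reacted = 0.778 × 515 → ξ = 400.7 kmol/h.
Outlet (n = n₀ + ν ξ):
  CH₃OH: 515 − 1(400.7) = 114.3
  O₂: 986.5 − 1.5(400.7) = 385.5
  CO₂: 0 + 1(400.7) = 400.7
  H₂O: 0 + 2(400.7) = 801.3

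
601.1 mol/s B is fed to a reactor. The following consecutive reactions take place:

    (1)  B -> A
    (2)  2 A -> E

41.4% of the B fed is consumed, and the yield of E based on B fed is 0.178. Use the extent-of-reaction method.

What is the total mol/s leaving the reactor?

494 mol/s

Conversion of B: B consumed = 1ξ₁ = 0.414 × 601.1 → ξ₁ = 248.9 mol/s.
Yield of E: 1ξ₂ / 601.1 = 0.178 → ξ₂ = 107 mol/s.
Outlet amounts (n = n₀ + Σ ν·ξ):
  B: 601.1 − 1(248.9) = 352.2
  A: 0 + 1(248.9) − 2(107) = 34.86
  E: 0 + 1(107) = 107
Total out = 352.2 + 34.86 + 107 = 494.1 mol/s.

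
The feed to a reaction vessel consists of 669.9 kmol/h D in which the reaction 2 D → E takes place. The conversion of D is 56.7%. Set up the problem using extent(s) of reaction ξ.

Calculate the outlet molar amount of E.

190 kmol/h

D reacted = 0.567 × 669.9 = 379.8 kmol/h; ν_D = −2, so ξ = 379.8/2 = 189.9 kmol/h.
Outlet amounts (n = n₀ + ν ξ):
  D: 669.9 − 2(189.9) = 290.1
  E: 0 + 1(189.9) = 189.9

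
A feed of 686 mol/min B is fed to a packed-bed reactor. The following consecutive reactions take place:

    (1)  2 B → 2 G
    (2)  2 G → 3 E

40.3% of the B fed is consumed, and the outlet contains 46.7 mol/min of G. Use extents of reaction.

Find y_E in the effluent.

0.43

Conversion of B: B consumed = 2ξ₁ = 0.403 × 686 → ξ₁ = 138.2 mol/min.
G balance: n_G = 0 + 2ξ₁ − 2ξ₂ = 46.7 → ξ₂ = (2·138.2 − 46.7)/2 = 114.9 mol/min.
Outlet amounts (n = n₀ + Σ ν·ξ):
  B: 686 − 2(138.2) = 409.5
  G: 0 + 2(138.2) − 2(114.9) = 46.7
  E: 0 + 3(114.9) = 344.6
Total out = 800.9 mol/min; y_E = 344.6 / 800.9 = 0.4303.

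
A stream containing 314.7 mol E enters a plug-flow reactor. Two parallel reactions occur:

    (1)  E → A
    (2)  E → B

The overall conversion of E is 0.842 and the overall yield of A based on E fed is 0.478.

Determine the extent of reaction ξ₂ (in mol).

Yield of A: 1ξ₁ / 314.7 = 0.478 → ξ₁ = 150.4 mol.
Conversion of E: 1ξ₁ + 1ξ₂ = 0.842 × 314.7 = 265 → ξ₂ = 114.6 mol.
Outlet amounts (n = n₀ + Σ ν·ξ):
  E: 314.7 − 1(150.4) − 1(114.6) = 49.72
  A: 0 + 1(150.4) = 150.4
  B: 0 + 1(114.6) = 114.6

ξ₂ = 115 mol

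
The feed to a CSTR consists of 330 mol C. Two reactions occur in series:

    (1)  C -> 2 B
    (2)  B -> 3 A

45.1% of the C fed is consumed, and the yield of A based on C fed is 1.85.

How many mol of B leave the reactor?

94.2 mol

Conversion of C: C consumed = 1ξ₁ = 0.451 × 330 → ξ₁ = 148.8 mol.
Yield of A: 3ξ₂ / 330 = 1.85 → ξ₂ = 203.5 mol.
Outlet amounts (n = n₀ + Σ ν·ξ):
  C: 330 − 1(148.8) = 181.2
  B: 0 + 2(148.8) − 1(203.5) = 94.16
  A: 0 + 3(203.5) = 610.5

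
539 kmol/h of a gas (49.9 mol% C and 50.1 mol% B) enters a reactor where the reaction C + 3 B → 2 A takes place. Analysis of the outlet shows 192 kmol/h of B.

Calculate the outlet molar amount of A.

For B: n = n₀ − 3ξ → 192 = 270 − 3ξ, giving ξ = 26.01 kmol/h.
Outlet amounts (n = n₀ + ν ξ):
  C: 269 − 1(26.01) = 242.9
  B: 270 − 3(26.01) = 192
  A: 0 + 2(26.01) = 52.03

52 kmol/h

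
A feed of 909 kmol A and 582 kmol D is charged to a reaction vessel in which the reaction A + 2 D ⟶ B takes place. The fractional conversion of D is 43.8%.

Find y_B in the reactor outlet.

0.103

D reacted = 0.438 × 582 = 254.9 kmol; ν_D = −2, so ξ = 254.9/2 = 127.5 kmol.
Outlet amounts (n = n₀ + ν ξ):
  A: 909 − 1(127.5) = 781.5
  D: 582 − 2(127.5) = 327.1
  B: 0 + 1(127.5) = 127.5
Total out = 1236 kmol; y_B = 127.5 / 1236 = 0.1031.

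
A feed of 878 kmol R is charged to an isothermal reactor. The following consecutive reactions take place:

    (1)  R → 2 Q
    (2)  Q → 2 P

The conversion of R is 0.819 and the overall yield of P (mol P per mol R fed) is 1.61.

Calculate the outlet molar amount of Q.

Conversion of R: R consumed = 1ξ₁ = 0.819 × 878 → ξ₁ = 719.1 kmol.
Yield of P: 2ξ₂ / 878 = 1.61 → ξ₂ = 706.8 kmol.
Outlet amounts (n = n₀ + Σ ν·ξ):
  R: 878 − 1(719.1) = 158.9
  Q: 0 + 2(719.1) − 1(706.8) = 731.4
  P: 0 + 2(706.8) = 1414

731 kmol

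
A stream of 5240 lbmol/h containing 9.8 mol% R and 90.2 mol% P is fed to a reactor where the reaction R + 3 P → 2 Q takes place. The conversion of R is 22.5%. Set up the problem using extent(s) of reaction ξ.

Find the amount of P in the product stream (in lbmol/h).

R reacted = 0.225 × 513.5 = 115.5 lbmol/h; ν_R = −1, so ξ = 115.5/1 = 115.5 lbmol/h.
Outlet amounts (n = n₀ + ν ξ):
  R: 513.5 − 1(115.5) = 398
  P: 4726 − 3(115.5) = 4380
  Q: 0 + 2(115.5) = 231.1

4380 lbmol/h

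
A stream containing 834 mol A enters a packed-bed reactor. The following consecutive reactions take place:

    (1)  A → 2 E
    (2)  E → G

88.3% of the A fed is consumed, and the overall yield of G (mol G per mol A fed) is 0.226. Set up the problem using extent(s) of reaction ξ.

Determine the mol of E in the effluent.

Conversion of A: A consumed = 1ξ₁ = 0.883 × 834 → ξ₁ = 736.4 mol.
Yield of G: 1ξ₂ / 834 = 0.226 → ξ₂ = 188.5 mol.
Outlet amounts (n = n₀ + Σ ν·ξ):
  A: 834 − 1(736.4) = 97.58
  E: 0 + 2(736.4) − 1(188.5) = 1284
  G: 0 + 1(188.5) = 188.5

1280 mol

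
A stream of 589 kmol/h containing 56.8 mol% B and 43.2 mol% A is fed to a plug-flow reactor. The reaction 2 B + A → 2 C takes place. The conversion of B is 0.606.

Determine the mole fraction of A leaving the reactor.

B reacted = 0.606 × 334.6 = 202.7 kmol/h; ν_B = −2, so ξ = 202.7/2 = 101.4 kmol/h.
Outlet amounts (n = n₀ + ν ξ):
  B: 334.6 − 2(101.4) = 131.8
  A: 254.4 − 1(101.4) = 153.1
  C: 0 + 2(101.4) = 202.7
Total out = 487.6 kmol/h; y_A = 153.1 / 487.6 = 0.3139.

0.314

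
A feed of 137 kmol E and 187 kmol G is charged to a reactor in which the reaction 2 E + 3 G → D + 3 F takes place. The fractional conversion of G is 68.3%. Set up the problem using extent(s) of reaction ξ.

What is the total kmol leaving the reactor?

G reacted = 0.683 × 187 = 127.7 kmol; ν_G = −3, so ξ = 127.7/3 = 42.57 kmol.
Outlet amounts (n = n₀ + ν ξ):
  E: 137 − 2(42.57) = 51.85
  G: 187 − 3(42.57) = 59.28
  D: 0 + 1(42.57) = 42.57
  F: 0 + 3(42.57) = 127.7
Total out = 51.85 + 59.28 + 42.57 + 127.7 = 281.4 kmol.

281 kmol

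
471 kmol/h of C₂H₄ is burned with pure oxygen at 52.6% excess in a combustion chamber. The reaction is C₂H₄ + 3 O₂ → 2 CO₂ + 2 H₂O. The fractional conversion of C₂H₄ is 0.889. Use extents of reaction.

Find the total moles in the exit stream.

Stoichiometric O₂ = 3 × 471 = 1413 kmol/h; O₂ fed = 1413 × 1.526 = 2156 kmol/h.
Fuel reacted = 0.889 × 471 → ξ = 418.7 kmol/h.
Outlet (n = n₀ + ν ξ):
  C₂H₄: 471 − 1(418.7) = 52.28
  O₂: 2156 − 3(418.7) = 900.1
  CO₂: 0 + 2(418.7) = 837.4
  H₂O: 0 + 2(418.7) = 837.4
Total out = 52.28 + 900.1 + 837.4 + 837.4 = 2627 kmol/h.

2630 kmol/h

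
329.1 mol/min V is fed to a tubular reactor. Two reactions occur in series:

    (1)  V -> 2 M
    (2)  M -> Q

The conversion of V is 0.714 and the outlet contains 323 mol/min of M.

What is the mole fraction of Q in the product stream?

0.261

Conversion of V: V consumed = 1ξ₁ = 0.714 × 329.1 → ξ₁ = 235 mol/min.
M balance: n_M = 0 + 2ξ₁ − 1ξ₂ = 323 → ξ₂ = (2·235 − 323)/1 = 147 mol/min.
Outlet amounts (n = n₀ + Σ ν·ξ):
  V: 329.1 − 1(235) = 94.12
  M: 0 + 2(235) − 1(147) = 323
  Q: 0 + 1(147) = 147
Total out = 564.1 mol/min; y_Q = 147 / 564.1 = 0.2605.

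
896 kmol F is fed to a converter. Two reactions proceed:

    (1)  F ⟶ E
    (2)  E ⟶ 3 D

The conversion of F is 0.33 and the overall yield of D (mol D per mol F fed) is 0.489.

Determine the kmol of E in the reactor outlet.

150 kmol

Conversion of F: F consumed = 1ξ₁ = 0.33 × 896 → ξ₁ = 295.7 kmol.
Yield of D: 3ξ₂ / 896 = 0.489 → ξ₂ = 146 kmol.
Outlet amounts (n = n₀ + Σ ν·ξ):
  F: 896 − 1(295.7) = 600.3
  E: 0 + 1(295.7) − 1(146) = 149.6
  D: 0 + 3(146) = 438.1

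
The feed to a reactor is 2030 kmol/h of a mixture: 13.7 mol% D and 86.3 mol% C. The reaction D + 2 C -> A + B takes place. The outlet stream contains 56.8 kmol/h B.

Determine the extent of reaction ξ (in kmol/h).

For B: n = n₀ + 1ξ → 56.8 = 0 + 1ξ, giving ξ = 56.8 kmol/h.
Outlet amounts (n = n₀ + ν ξ):
  D: 278.1 − 1(56.8) = 221.3
  C: 1752 − 2(56.8) = 1638
  A: 0 + 1(56.8) = 56.8
  B: 0 + 1(56.8) = 56.8

ξ = 56.8 kmol/h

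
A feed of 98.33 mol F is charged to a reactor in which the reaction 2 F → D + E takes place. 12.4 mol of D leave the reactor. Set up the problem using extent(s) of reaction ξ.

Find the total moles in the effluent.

For D: n = n₀ + 1ξ → 12.4 = 0 + 1ξ, giving ξ = 12.4 mol.
Outlet amounts (n = n₀ + ν ξ):
  F: 98.33 − 2(12.4) = 73.53
  D: 0 + 1(12.4) = 12.4
  E: 0 + 1(12.4) = 12.4
Total out = 73.53 + 12.4 + 12.4 = 98.33 mol.

98.3 mol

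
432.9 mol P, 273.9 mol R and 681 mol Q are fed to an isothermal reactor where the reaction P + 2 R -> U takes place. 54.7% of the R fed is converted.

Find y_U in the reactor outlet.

R reacted = 0.547 × 273.9 = 149.8 mol; ν_R = −2, so ξ = 149.8/2 = 74.91 mol.
Outlet amounts (n = n₀ + ν ξ):
  P: 432.9 − 1(74.91) = 358
  R: 273.9 − 2(74.91) = 124.1
  U: 0 + 1(74.91) = 74.91
  Q: 681 (inert)
Total out = 1238 mol; y_U = 74.91 / 1238 = 0.06051.

0.0605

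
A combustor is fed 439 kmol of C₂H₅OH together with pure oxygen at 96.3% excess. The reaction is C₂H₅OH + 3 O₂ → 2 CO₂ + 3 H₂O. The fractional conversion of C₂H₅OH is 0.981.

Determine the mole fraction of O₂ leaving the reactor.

0.374

Stoichiometric O₂ = 3 × 439 = 1317 kmol; O₂ fed = 1317 × 1.963 = 2585 kmol.
Fuel reacted = 0.981 × 439 → ξ = 430.7 kmol.
Outlet (n = n₀ + ν ξ):
  C₂H₅OH: 439 − 1(430.7) = 8.341
  O₂: 2585 − 3(430.7) = 1293
  CO₂: 0 + 2(430.7) = 861.3
  H₂O: 0 + 3(430.7) = 1292
Total out = 3455 kmol; y_O₂ = 1293 / 3455 = 0.3743.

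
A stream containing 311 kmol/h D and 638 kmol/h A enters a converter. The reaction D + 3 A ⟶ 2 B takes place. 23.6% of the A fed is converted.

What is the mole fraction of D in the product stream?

A reacted = 0.236 × 638 = 150.6 kmol/h; ν_A = −3, so ξ = 150.6/3 = 50.19 kmol/h.
Outlet amounts (n = n₀ + ν ξ):
  D: 311 − 1(50.19) = 260.8
  A: 638 − 3(50.19) = 487.4
  B: 0 + 2(50.19) = 100.4
Total out = 848.6 kmol/h; y_D = 260.8 / 848.6 = 0.3073.

0.307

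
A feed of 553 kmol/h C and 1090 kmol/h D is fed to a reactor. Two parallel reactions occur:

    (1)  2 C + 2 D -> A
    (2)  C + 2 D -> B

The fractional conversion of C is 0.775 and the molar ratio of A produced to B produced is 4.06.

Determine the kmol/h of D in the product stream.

Conversion of C: C consumed = 0.775 × 553 = 428.6 kmol/h = 2ξ₁ + 1ξ₂.
Selectivity: 1ξ₁ / (1ξ₂) = 4.06 → ξ₁ = 4.06 ξ₂.
Substitute: (2·4.06 + 1) ξ₂ = 428.6 → ξ₂ = 46.99 kmol/h, ξ₁ = 190.8 kmol/h.
Outlet amounts (n = n₀ + Σ ν·ξ):
  C: 553 − 2(190.8) − 1(46.99) = 124.4
  D: 1090 − 2(190.8) − 2(46.99) = 614.4
  A: 0 + 1(190.8) = 190.8
  B: 0 + 1(46.99) = 46.99

614 kmol/h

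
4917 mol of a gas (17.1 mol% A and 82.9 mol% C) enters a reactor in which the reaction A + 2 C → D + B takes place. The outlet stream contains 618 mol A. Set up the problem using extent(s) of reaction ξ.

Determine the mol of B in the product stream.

223 mol

For A: n = n₀ − 1ξ → 618 = 840.8 − 1ξ, giving ξ = 222.8 mol.
Outlet amounts (n = n₀ + ν ξ):
  A: 840.8 − 1(222.8) = 618
  C: 4076 − 2(222.8) = 3631
  D: 0 + 1(222.8) = 222.8
  B: 0 + 1(222.8) = 222.8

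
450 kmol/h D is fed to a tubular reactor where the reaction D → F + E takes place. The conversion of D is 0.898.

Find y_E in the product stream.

0.473

D reacted = 0.898 × 450 = 404.1 kmol/h; ν_D = −1, so ξ = 404.1/1 = 404.1 kmol/h.
Outlet amounts (n = n₀ + ν ξ):
  D: 450 − 1(404.1) = 45.9
  F: 0 + 1(404.1) = 404.1
  E: 0 + 1(404.1) = 404.1
Total out = 854.1 kmol/h; y_E = 404.1 / 854.1 = 0.4731.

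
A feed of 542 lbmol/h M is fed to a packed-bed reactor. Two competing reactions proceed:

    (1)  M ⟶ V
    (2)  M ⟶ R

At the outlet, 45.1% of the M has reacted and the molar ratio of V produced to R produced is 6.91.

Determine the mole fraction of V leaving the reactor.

Conversion of M: M consumed = 0.451 × 542 = 244.4 lbmol/h = 1ξ₁ + 1ξ₂.
Selectivity: 1ξ₁ / (1ξ₂) = 6.91 → ξ₁ = 6.91 ξ₂.
Substitute: (1·6.91 + 1) ξ₂ = 244.4 → ξ₂ = 30.9 lbmol/h, ξ₁ = 213.5 lbmol/h.
Outlet amounts (n = n₀ + Σ ν·ξ):
  M: 542 − 1(213.5) − 1(30.9) = 297.6
  V: 0 + 1(213.5) = 213.5
  R: 0 + 1(30.9) = 30.9
Total out = 542 lbmol/h; y_V = 213.5 / 542 = 0.394.

0.394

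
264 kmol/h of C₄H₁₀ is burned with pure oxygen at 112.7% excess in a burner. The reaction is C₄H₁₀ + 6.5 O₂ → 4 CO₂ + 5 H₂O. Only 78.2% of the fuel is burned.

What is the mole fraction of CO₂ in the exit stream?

0.196

Stoichiometric O₂ = 6.5 × 264 = 1716 kmol/h; O₂ fed = 1716 × 2.127 = 3650 kmol/h.
Fuel reacted = 0.782 × 264 → ξ = 206.4 kmol/h.
Outlet (n = n₀ + ν ξ):
  C₄H₁₀: 264 − 1(206.4) = 57.55
  O₂: 3650 − 6.5(206.4) = 2308
  CO₂: 0 + 4(206.4) = 825.8
  H₂O: 0 + 5(206.4) = 1032
Total out = 4224 kmol/h; y_CO₂ = 825.8 / 4224 = 0.1955.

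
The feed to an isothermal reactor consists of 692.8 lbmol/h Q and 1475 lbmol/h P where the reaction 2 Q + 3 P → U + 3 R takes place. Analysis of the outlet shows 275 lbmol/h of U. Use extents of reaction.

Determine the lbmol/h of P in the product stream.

For U: n = n₀ + 1ξ → 275 = 0 + 1ξ, giving ξ = 275 lbmol/h.
Outlet amounts (n = n₀ + ν ξ):
  Q: 692.8 − 2(275) = 142.8
  P: 1475 − 3(275) = 650
  U: 0 + 1(275) = 275
  R: 0 + 3(275) = 825

650 lbmol/h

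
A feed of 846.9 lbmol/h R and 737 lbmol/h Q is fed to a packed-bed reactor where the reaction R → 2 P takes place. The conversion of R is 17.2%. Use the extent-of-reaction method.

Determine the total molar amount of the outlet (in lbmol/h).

1730 lbmol/h

R reacted = 0.172 × 846.9 = 145.7 lbmol/h; ν_R = −1, so ξ = 145.7/1 = 145.7 lbmol/h.
Outlet amounts (n = n₀ + ν ξ):
  R: 846.9 − 1(145.7) = 701.2
  P: 0 + 2(145.7) = 291.3
  Q: 737 (inert)
Total out = 701.2 + 291.3 + 737 = 1730 lbmol/h.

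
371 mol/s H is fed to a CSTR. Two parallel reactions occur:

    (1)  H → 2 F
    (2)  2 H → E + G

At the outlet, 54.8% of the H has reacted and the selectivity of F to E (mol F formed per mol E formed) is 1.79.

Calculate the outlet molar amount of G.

Conversion of H: H consumed = 0.548 × 371 = 203.3 mol/s = 1ξ₁ + 2ξ₂.
Selectivity: 2ξ₁ / (1ξ₂) = 1.79 → ξ₁ = 0.895 ξ₂.
Substitute: (1·0.895 + 2) ξ₂ = 203.3 → ξ₂ = 70.23 mol/s, ξ₁ = 62.85 mol/s.
Outlet amounts (n = n₀ + Σ ν·ξ):
  H: 371 − 1(62.85) − 2(70.23) = 167.7
  F: 0 + 2(62.85) = 125.7
  E: 0 + 1(70.23) = 70.23
  G: 0 + 1(70.23) = 70.23

70.2 mol/s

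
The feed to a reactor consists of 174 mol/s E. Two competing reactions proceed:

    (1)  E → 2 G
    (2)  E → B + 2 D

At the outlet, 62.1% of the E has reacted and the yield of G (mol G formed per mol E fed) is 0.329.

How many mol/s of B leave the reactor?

79.4 mol/s

Yield of G: 2ξ₁ / 174 = 0.329 → ξ₁ = 28.62 mol/s.
Conversion of E: 1ξ₁ + 1ξ₂ = 0.621 × 174 = 108.1 → ξ₂ = 79.43 mol/s.
Outlet amounts (n = n₀ + Σ ν·ξ):
  E: 174 − 1(28.62) − 1(79.43) = 65.95
  G: 0 + 2(28.62) = 57.25
  B: 0 + 1(79.43) = 79.43
  D: 0 + 2(79.43) = 158.9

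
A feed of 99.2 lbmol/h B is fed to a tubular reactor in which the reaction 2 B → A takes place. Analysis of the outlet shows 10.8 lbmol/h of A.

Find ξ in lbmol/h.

ξ = 10.8 lbmol/h

For A: n = n₀ + 1ξ → 10.8 = 0 + 1ξ, giving ξ = 10.8 lbmol/h.
Outlet amounts (n = n₀ + ν ξ):
  B: 99.2 − 2(10.8) = 77.6
  A: 0 + 1(10.8) = 10.8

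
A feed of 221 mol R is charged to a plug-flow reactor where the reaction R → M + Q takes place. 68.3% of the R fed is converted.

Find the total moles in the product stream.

R reacted = 0.683 × 221 = 150.9 mol; ν_R = −1, so ξ = 150.9/1 = 150.9 mol.
Outlet amounts (n = n₀ + ν ξ):
  R: 221 − 1(150.9) = 70.06
  M: 0 + 1(150.9) = 150.9
  Q: 0 + 1(150.9) = 150.9
Total out = 70.06 + 150.9 + 150.9 = 371.9 mol.

372 mol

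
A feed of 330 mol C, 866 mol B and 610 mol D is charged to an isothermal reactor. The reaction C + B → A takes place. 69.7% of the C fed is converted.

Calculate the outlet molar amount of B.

636 mol

C reacted = 0.697 × 330 = 230 mol; ν_C = −1, so ξ = 230/1 = 230 mol.
Outlet amounts (n = n₀ + ν ξ):
  C: 330 − 1(230) = 99.99
  B: 866 − 1(230) = 636
  A: 0 + 1(230) = 230
  D: 610 (inert)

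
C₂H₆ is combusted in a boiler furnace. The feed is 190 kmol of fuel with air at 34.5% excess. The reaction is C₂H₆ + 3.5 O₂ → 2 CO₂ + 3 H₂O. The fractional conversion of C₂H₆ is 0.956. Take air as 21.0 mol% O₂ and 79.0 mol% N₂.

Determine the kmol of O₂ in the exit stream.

259 kmol

Stoichiometric O₂ = 3.5 × 190 = 665 kmol; O₂ fed = 665 × 1.345 = 894.4 kmol.
N₂ fed = 894.4 × 79/21 = 3365 kmol.
Fuel reacted = 0.956 × 190 → ξ = 181.6 kmol.
Outlet (n = n₀ + ν ξ):
  C₂H₆: 190 − 1(181.6) = 8.36
  O₂: 894.4 − 3.5(181.6) = 258.7
  N₂: 3365 (inert)
  CO₂: 0 + 2(181.6) = 363.3
  H₂O: 0 + 3(181.6) = 544.9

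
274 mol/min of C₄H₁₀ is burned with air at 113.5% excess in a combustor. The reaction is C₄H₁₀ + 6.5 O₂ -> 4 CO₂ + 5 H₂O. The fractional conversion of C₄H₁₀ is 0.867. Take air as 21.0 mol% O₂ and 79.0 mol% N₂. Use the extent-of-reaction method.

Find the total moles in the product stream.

Stoichiometric O₂ = 6.5 × 274 = 1781 mol/min; O₂ fed = 1781 × 2.135 = 3802 mol/min.
N₂ fed = 3802 × 79/21 = 14300 mol/min.
Fuel reacted = 0.867 × 274 → ξ = 237.6 mol/min.
Outlet (n = n₀ + ν ξ):
  C₄H₁₀: 274 − 1(237.6) = 36.44
  O₂: 3802 − 6.5(237.6) = 2258
  N₂: 14300 (inert)
  CO₂: 0 + 4(237.6) = 950.2
  H₂O: 0 + 5(237.6) = 1188
Total out = 36.44 + 2258 + 14300 + 950.2 + 1188 = 18740 mol/min.

18700 mol/min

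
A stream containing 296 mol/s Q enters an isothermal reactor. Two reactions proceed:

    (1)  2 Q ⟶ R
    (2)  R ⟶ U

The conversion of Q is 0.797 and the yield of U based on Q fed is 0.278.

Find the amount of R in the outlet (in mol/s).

Conversion of Q: Q consumed = 2ξ₁ = 0.797 × 296 → ξ₁ = 118 mol/s.
Yield of U: 1ξ₂ / 296 = 0.278 → ξ₂ = 82.29 mol/s.
Outlet amounts (n = n₀ + Σ ν·ξ):
  Q: 296 − 2(118) = 60.09
  R: 0 + 1(118) − 1(82.29) = 35.67
  U: 0 + 1(82.29) = 82.29

35.7 mol/s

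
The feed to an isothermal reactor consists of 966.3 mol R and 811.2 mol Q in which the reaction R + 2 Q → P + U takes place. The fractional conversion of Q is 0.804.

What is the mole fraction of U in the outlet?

Q reacted = 0.804 × 811.2 = 652.2 mol; ν_Q = −2, so ξ = 652.2/2 = 326.1 mol.
Outlet amounts (n = n₀ + ν ξ):
  R: 966.3 − 1(326.1) = 640.2
  Q: 811.2 − 2(326.1) = 159
  P: 0 + 1(326.1) = 326.1
  U: 0 + 1(326.1) = 326.1
Total out = 1451 mol; y_U = 326.1 / 1451 = 0.2247.

0.225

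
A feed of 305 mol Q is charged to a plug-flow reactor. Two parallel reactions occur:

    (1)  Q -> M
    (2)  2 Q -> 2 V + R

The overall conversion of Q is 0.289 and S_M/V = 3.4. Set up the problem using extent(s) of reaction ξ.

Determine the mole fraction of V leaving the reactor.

0.0636

Conversion of Q: Q consumed = 0.289 × 305 = 88.14 mol = 1ξ₁ + 2ξ₂.
Selectivity: 1ξ₁ / (2ξ₂) = 3.4 → ξ₁ = 6.8 ξ₂.
Substitute: (1·6.8 + 2) ξ₂ = 88.14 → ξ₂ = 10.02 mol, ξ₁ = 68.11 mol.
Outlet amounts (n = n₀ + Σ ν·ξ):
  Q: 305 − 1(68.11) − 2(10.02) = 216.9
  M: 0 + 1(68.11) = 68.11
  V: 0 + 2(10.02) = 20.03
  R: 0 + 1(10.02) = 10.02
Total out = 315 mol; y_V = 20.03 / 315 = 0.06359.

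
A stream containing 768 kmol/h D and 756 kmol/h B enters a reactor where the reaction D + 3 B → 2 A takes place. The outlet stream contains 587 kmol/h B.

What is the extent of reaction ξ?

For B: n = n₀ − 3ξ → 587 = 756 − 3ξ, giving ξ = 56.33 kmol/h.
Outlet amounts (n = n₀ + ν ξ):
  D: 768 − 1(56.33) = 711.7
  B: 756 − 3(56.33) = 587
  A: 0 + 2(56.33) = 112.7

ξ = 56.3 kmol/h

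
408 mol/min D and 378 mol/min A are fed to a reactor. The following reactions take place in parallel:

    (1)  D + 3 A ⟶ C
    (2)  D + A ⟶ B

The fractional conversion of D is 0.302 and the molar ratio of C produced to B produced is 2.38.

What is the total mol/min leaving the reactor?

489 mol/min

Conversion of D: D consumed = 0.302 × 408 = 123.2 mol/min = 1ξ₁ + 1ξ₂.
Selectivity: 1ξ₁ / (1ξ₂) = 2.38 → ξ₁ = 2.38 ξ₂.
Substitute: (1·2.38 + 1) ξ₂ = 123.2 → ξ₂ = 36.45 mol/min, ξ₁ = 86.76 mol/min.
Outlet amounts (n = n₀ + Σ ν·ξ):
  D: 408 − 1(86.76) − 1(36.45) = 284.8
  A: 378 − 3(86.76) − 1(36.45) = 81.26
  C: 0 + 1(86.76) = 86.76
  B: 0 + 1(36.45) = 36.45
Total out = 284.8 + 81.26 + 86.76 + 36.45 = 489.3 mol/min.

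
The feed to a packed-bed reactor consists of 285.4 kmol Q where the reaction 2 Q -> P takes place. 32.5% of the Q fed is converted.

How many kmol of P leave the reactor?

Q reacted = 0.325 × 285.4 = 92.75 kmol; ν_Q = −2, so ξ = 92.75/2 = 46.38 kmol.
Outlet amounts (n = n₀ + ν ξ):
  Q: 285.4 − 2(46.38) = 192.6
  P: 0 + 1(46.38) = 46.38

46.4 kmol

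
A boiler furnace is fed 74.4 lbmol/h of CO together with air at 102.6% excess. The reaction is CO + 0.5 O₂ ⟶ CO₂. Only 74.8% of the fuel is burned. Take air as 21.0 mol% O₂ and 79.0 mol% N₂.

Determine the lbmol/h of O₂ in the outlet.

Stoichiometric O₂ = 0.5 × 74.4 = 37.2 lbmol/h; O₂ fed = 37.2 × 2.026 = 75.37 lbmol/h.
N₂ fed = 75.37 × 79/21 = 283.5 lbmol/h.
Fuel reacted = 0.748 × 74.4 → ξ = 55.65 lbmol/h.
Outlet (n = n₀ + ν ξ):
  CO: 74.4 − 1(55.65) = 18.75
  O₂: 75.37 − 0.5(55.65) = 47.54
  N₂: 283.5 (inert)
  CO₂: 0 + 1(55.65) = 55.65

47.5 lbmol/h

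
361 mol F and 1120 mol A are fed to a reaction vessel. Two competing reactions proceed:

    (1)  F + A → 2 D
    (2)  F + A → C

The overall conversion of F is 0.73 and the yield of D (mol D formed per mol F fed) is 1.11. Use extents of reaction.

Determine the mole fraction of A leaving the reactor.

0.604

Yield of D: 2ξ₁ / 361 = 1.11 → ξ₁ = 200.4 mol.
Conversion of F: 1ξ₁ + 1ξ₂ = 0.73 × 361 = 263.5 → ξ₂ = 63.17 mol.
Outlet amounts (n = n₀ + Σ ν·ξ):
  F: 361 − 1(200.4) − 1(63.17) = 97.47
  A: 1120 − 1(200.4) − 1(63.17) = 856.5
  D: 0 + 2(200.4) = 400.7
  C: 0 + 1(63.17) = 63.17
Total out = 1418 mol; y_A = 856.5 / 1418 = 0.6041.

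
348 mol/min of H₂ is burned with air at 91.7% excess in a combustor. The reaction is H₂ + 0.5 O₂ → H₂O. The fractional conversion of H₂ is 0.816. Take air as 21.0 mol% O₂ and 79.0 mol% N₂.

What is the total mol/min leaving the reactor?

1790 mol/min

Stoichiometric O₂ = 0.5 × 348 = 174 mol/min; O₂ fed = 174 × 1.917 = 333.6 mol/min.
N₂ fed = 333.6 × 79/21 = 1255 mol/min.
Fuel reacted = 0.816 × 348 → ξ = 284 mol/min.
Outlet (n = n₀ + ν ξ):
  H₂: 348 − 1(284) = 64.03
  O₂: 333.6 − 0.5(284) = 191.6
  N₂: 1255 (inert)
  H₂O: 0 + 1(284) = 284
Total out = 64.03 + 191.6 + 1255 + 284 = 1794 mol/min.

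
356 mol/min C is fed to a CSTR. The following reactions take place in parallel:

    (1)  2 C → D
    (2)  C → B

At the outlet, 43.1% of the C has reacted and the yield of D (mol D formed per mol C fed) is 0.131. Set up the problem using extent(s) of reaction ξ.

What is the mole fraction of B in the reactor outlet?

0.194

Yield of D: 1ξ₁ / 356 = 0.131 → ξ₁ = 46.64 mol/min.
Conversion of C: 2ξ₁ + 1ξ₂ = 0.431 × 356 = 153.4 → ξ₂ = 60.16 mol/min.
Outlet amounts (n = n₀ + Σ ν·ξ):
  C: 356 − 2(46.64) − 1(60.16) = 202.6
  D: 0 + 1(46.64) = 46.64
  B: 0 + 1(60.16) = 60.16
Total out = 309.4 mol/min; y_B = 60.16 / 309.4 = 0.1945.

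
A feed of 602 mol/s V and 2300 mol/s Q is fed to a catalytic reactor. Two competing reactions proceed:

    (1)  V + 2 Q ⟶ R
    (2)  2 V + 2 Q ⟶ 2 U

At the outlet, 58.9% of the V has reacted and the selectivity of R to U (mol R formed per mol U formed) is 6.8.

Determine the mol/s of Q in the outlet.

Conversion of V: V consumed = 0.589 × 602 = 354.6 mol/s = 1ξ₁ + 2ξ₂.
Selectivity: 1ξ₁ / (2ξ₂) = 6.8 → ξ₁ = 13.6 ξ₂.
Substitute: (1·13.6 + 2) ξ₂ = 354.6 → ξ₂ = 22.73 mol/s, ξ₁ = 309.1 mol/s.
Outlet amounts (n = n₀ + Σ ν·ξ):
  V: 602 − 1(309.1) − 2(22.73) = 247.4
  Q: 2300 − 2(309.1) − 2(22.73) = 1636
  R: 0 + 1(309.1) = 309.1
  U: 0 + 2(22.73) = 45.46

1640 mol/s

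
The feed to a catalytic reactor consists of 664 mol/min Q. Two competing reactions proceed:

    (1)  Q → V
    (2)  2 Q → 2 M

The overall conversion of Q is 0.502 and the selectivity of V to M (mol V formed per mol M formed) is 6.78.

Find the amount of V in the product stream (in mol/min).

Conversion of Q: Q consumed = 0.502 × 664 = 333.3 mol/min = 1ξ₁ + 2ξ₂.
Selectivity: 1ξ₁ / (2ξ₂) = 6.78 → ξ₁ = 13.56 ξ₂.
Substitute: (1·13.56 + 2) ξ₂ = 333.3 → ξ₂ = 21.42 mol/min, ξ₁ = 290.5 mol/min.
Outlet amounts (n = n₀ + Σ ν·ξ):
  Q: 664 − 1(290.5) − 2(21.42) = 330.7
  V: 0 + 1(290.5) = 290.5
  M: 0 + 2(21.42) = 42.84

290 mol/min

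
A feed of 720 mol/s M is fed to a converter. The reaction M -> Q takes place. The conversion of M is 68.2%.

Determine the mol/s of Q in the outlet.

491 mol/s

M reacted = 0.682 × 720 = 491 mol/s; ν_M = −1, so ξ = 491/1 = 491 mol/s.
Outlet amounts (n = n₀ + ν ξ):
  M: 720 − 1(491) = 229
  Q: 0 + 1(491) = 491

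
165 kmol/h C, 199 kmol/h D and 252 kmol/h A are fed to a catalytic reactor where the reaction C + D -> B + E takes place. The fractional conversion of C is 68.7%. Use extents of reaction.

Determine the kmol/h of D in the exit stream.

85.6 kmol/h

C reacted = 0.687 × 165 = 113.4 kmol/h; ν_C = −1, so ξ = 113.4/1 = 113.4 kmol/h.
Outlet amounts (n = n₀ + ν ξ):
  C: 165 − 1(113.4) = 51.64
  D: 199 − 1(113.4) = 85.64
  B: 0 + 1(113.4) = 113.4
  E: 0 + 1(113.4) = 113.4
  A: 252 (inert)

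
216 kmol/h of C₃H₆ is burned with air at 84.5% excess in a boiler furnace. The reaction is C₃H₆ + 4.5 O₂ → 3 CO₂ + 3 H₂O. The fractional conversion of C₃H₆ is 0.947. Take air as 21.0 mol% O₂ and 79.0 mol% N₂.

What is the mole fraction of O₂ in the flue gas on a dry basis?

Stoichiometric O₂ = 4.5 × 216 = 972 kmol/h; O₂ fed = 972 × 1.845 = 1793 kmol/h.
N₂ fed = 1793 × 79/21 = 6746 kmol/h.
Fuel reacted = 0.947 × 216 → ξ = 204.6 kmol/h.
Outlet (n = n₀ + ν ξ):
  C₃H₆: 216 − 1(204.6) = 11.45
  O₂: 1793 − 4.5(204.6) = 872.9
  N₂: 6746 (inert)
  CO₂: 0 + 3(204.6) = 613.7
  H₂O: 0 + 3(204.6) = 613.7
Dry total = 8244 kmol/h; y_O₂ (dry) = 872.9 / 8244 = 0.1059.

0.106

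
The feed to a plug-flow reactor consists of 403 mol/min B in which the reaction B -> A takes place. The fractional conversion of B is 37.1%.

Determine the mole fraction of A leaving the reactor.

0.371

B reacted = 0.371 × 403 = 149.5 mol/min; ν_B = −1, so ξ = 149.5/1 = 149.5 mol/min.
Outlet amounts (n = n₀ + ν ξ):
  B: 403 − 1(149.5) = 253.5
  A: 0 + 1(149.5) = 149.5
Total out = 403 mol/min; y_A = 149.5 / 403 = 0.371.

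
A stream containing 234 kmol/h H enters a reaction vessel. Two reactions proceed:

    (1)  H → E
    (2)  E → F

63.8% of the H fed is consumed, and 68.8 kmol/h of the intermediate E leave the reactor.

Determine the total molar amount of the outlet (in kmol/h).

234 kmol/h

Conversion of H: H consumed = 1ξ₁ = 0.638 × 234 → ξ₁ = 149.3 kmol/h.
E balance: n_E = 0 + 1ξ₁ − 1ξ₂ = 68.8 → ξ₂ = (1·149.3 − 68.8)/1 = 80.49 kmol/h.
Outlet amounts (n = n₀ + Σ ν·ξ):
  H: 234 − 1(149.3) = 84.71
  E: 0 + 1(149.3) − 1(80.49) = 68.8
  F: 0 + 1(80.49) = 80.49
Total out = 84.71 + 68.8 + 80.49 = 234 kmol/h.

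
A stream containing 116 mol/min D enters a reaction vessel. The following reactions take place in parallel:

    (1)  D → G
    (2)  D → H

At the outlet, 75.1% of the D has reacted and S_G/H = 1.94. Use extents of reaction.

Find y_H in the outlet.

Conversion of D: D consumed = 0.751 × 116 = 87.12 mol/min = 1ξ₁ + 1ξ₂.
Selectivity: 1ξ₁ / (1ξ₂) = 1.94 → ξ₁ = 1.94 ξ₂.
Substitute: (1·1.94 + 1) ξ₂ = 87.12 → ξ₂ = 29.63 mol/min, ξ₁ = 57.48 mol/min.
Outlet amounts (n = n₀ + Σ ν·ξ):
  D: 116 − 1(57.48) − 1(29.63) = 28.88
  G: 0 + 1(57.48) = 57.48
  H: 0 + 1(29.63) = 29.63
Total out = 116 mol/min; y_H = 29.63 / 116 = 0.2554.

0.255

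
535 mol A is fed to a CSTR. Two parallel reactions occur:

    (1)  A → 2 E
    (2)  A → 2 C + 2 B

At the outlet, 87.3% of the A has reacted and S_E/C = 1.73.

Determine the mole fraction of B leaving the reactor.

Conversion of A: A consumed = 0.873 × 535 = 467.1 mol = 1ξ₁ + 1ξ₂.
Selectivity: 2ξ₁ / (2ξ₂) = 1.73 → ξ₁ = 1.73 ξ₂.
Substitute: (1·1.73 + 1) ξ₂ = 467.1 → ξ₂ = 171.1 mol, ξ₁ = 296 mol.
Outlet amounts (n = n₀ + Σ ν·ξ):
  A: 535 − 1(296) − 1(171.1) = 67.94
  E: 0 + 2(296) = 591.9
  C: 0 + 2(171.1) = 342.2
  B: 0 + 2(171.1) = 342.2
Total out = 1344 mol; y_B = 342.2 / 1344 = 0.2545.

0.255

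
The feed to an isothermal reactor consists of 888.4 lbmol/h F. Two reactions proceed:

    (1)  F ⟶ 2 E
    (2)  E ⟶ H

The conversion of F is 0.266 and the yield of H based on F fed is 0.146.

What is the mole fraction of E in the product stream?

Conversion of F: F consumed = 1ξ₁ = 0.266 × 888.4 → ξ₁ = 236.3 lbmol/h.
Yield of H: 1ξ₂ / 888.4 = 0.146 → ξ₂ = 129.7 lbmol/h.
Outlet amounts (n = n₀ + Σ ν·ξ):
  F: 888.4 − 1(236.3) = 652.1
  E: 0 + 2(236.3) − 1(129.7) = 342.9
  H: 0 + 1(129.7) = 129.7
Total out = 1125 lbmol/h; y_E = 342.9 / 1125 = 0.3049.

0.305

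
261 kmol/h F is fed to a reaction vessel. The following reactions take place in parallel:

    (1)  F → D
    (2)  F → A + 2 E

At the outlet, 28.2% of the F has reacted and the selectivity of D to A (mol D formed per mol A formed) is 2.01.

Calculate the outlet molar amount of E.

48.9 kmol/h

Conversion of F: F consumed = 0.282 × 261 = 73.6 kmol/h = 1ξ₁ + 1ξ₂.
Selectivity: 1ξ₁ / (1ξ₂) = 2.01 → ξ₁ = 2.01 ξ₂.
Substitute: (1·2.01 + 1) ξ₂ = 73.6 → ξ₂ = 24.45 kmol/h, ξ₁ = 49.15 kmol/h.
Outlet amounts (n = n₀ + Σ ν·ξ):
  F: 261 − 1(49.15) − 1(24.45) = 187.4
  D: 0 + 1(49.15) = 49.15
  A: 0 + 1(24.45) = 24.45
  E: 0 + 2(24.45) = 48.9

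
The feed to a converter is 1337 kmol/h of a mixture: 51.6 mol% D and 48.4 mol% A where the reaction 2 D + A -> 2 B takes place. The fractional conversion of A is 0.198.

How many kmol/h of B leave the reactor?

A reacted = 0.198 × 647.1 = 128.1 kmol/h; ν_A = −1, so ξ = 128.1/1 = 128.1 kmol/h.
Outlet amounts (n = n₀ + ν ξ):
  D: 689.9 − 2(128.1) = 433.6
  A: 647.1 − 1(128.1) = 519
  B: 0 + 2(128.1) = 256.3

256 kmol/h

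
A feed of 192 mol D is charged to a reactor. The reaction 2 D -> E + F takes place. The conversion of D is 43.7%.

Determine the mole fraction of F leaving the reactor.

0.218

D reacted = 0.437 × 192 = 83.9 mol; ν_D = −2, so ξ = 83.9/2 = 41.95 mol.
Outlet amounts (n = n₀ + ν ξ):
  D: 192 − 2(41.95) = 108.1
  E: 0 + 1(41.95) = 41.95
  F: 0 + 1(41.95) = 41.95
Total out = 192 mol; y_F = 41.95 / 192 = 0.2185.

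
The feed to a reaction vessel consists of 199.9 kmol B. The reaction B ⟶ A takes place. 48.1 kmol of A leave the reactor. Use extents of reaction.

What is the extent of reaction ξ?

For A: n = n₀ + 1ξ → 48.1 = 0 + 1ξ, giving ξ = 48.1 kmol.
Outlet amounts (n = n₀ + ν ξ):
  B: 199.9 − 1(48.1) = 151.8
  A: 0 + 1(48.1) = 48.1

ξ = 48.1 kmol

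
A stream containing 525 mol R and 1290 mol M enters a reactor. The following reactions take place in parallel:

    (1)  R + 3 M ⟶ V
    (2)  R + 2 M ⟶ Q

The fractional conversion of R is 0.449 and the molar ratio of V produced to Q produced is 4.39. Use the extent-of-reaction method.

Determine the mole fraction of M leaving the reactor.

Conversion of R: R consumed = 0.449 × 525 = 235.7 mol = 1ξ₁ + 1ξ₂.
Selectivity: 1ξ₁ / (1ξ₂) = 4.39 → ξ₁ = 4.39 ξ₂.
Substitute: (1·4.39 + 1) ξ₂ = 235.7 → ξ₂ = 43.73 mol, ξ₁ = 192 mol.
Outlet amounts (n = n₀ + Σ ν·ξ):
  R: 525 − 1(192) − 1(43.73) = 289.3
  M: 1290 − 3(192) − 2(43.73) = 626.6
  V: 0 + 1(192) = 192
  Q: 0 + 1(43.73) = 43.73
Total out = 1152 mol; y_M = 626.6 / 1152 = 0.5441.

0.544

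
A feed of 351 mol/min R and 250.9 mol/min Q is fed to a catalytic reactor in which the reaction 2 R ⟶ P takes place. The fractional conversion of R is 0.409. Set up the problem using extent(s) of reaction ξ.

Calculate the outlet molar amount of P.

71.8 mol/min

R reacted = 0.409 × 351 = 143.6 mol/min; ν_R = −2, so ξ = 143.6/2 = 71.78 mol/min.
Outlet amounts (n = n₀ + ν ξ):
  R: 351 − 2(71.78) = 207.4
  P: 0 + 1(71.78) = 71.78
  Q: 250.9 (inert)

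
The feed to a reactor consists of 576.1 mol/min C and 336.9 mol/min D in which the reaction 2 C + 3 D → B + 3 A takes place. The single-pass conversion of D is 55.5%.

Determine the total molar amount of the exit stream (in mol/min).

851 mol/min

D reacted = 0.555 × 336.9 = 187 mol/min; ν_D = −3, so ξ = 187/3 = 62.33 mol/min.
Outlet amounts (n = n₀ + ν ξ):
  C: 576.1 − 2(62.33) = 451.4
  D: 336.9 − 3(62.33) = 149.9
  B: 0 + 1(62.33) = 62.33
  A: 0 + 3(62.33) = 187
Total out = 451.4 + 149.9 + 62.33 + 187 = 850.7 mol/min.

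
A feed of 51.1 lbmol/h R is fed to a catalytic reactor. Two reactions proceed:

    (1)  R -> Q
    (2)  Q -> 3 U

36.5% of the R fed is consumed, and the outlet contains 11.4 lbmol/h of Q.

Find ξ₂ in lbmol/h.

Conversion of R: R consumed = 1ξ₁ = 0.365 × 51.1 → ξ₁ = 18.65 lbmol/h.
Q balance: n_Q = 0 + 1ξ₁ − 1ξ₂ = 11.4 → ξ₂ = (1·18.65 − 11.4)/1 = 7.251 lbmol/h.
Outlet amounts (n = n₀ + Σ ν·ξ):
  R: 51.1 − 1(18.65) = 32.45
  Q: 0 + 1(18.65) − 1(7.251) = 11.4
  U: 0 + 3(7.251) = 21.75

ξ₂ = 7.25 lbmol/h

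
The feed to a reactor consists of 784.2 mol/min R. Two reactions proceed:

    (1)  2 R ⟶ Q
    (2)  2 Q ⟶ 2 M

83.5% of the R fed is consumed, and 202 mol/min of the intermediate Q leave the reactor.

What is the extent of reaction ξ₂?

Conversion of R: R consumed = 2ξ₁ = 0.835 × 784.2 → ξ₁ = 327.4 mol/min.
Q balance: n_Q = 0 + 1ξ₁ − 2ξ₂ = 202 → ξ₂ = (1·327.4 − 202)/2 = 62.7 mol/min.
Outlet amounts (n = n₀ + Σ ν·ξ):
  R: 784.2 − 2(327.4) = 129.4
  Q: 0 + 1(327.4) − 2(62.7) = 202
  M: 0 + 2(62.7) = 125.4

ξ₂ = 62.7 mol/min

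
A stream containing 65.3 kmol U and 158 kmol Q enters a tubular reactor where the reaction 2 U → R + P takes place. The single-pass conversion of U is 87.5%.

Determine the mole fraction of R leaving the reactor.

0.128

U reacted = 0.875 × 65.3 = 57.14 kmol; ν_U = −2, so ξ = 57.14/2 = 28.57 kmol.
Outlet amounts (n = n₀ + ν ξ):
  U: 65.3 − 2(28.57) = 8.163
  R: 0 + 1(28.57) = 28.57
  P: 0 + 1(28.57) = 28.57
  Q: 158 (inert)
Total out = 223.3 kmol; y_R = 28.57 / 223.3 = 0.1279.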